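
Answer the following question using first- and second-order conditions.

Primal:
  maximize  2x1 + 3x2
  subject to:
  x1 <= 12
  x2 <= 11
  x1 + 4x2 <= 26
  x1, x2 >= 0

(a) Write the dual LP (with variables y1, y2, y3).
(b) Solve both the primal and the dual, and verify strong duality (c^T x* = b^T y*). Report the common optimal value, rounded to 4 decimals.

The standard primal-dual pair for 'max c^T x s.t. A x <= b, x >= 0' is:
  Dual:  min b^T y  s.t.  A^T y >= c,  y >= 0.

So the dual LP is:
  minimize  12y1 + 11y2 + 26y3
  subject to:
    y1 + y3 >= 2
    y2 + 4y3 >= 3
    y1, y2, y3 >= 0

Solving the primal: x* = (12, 3.5).
  primal value c^T x* = 34.5.
Solving the dual: y* = (1.25, 0, 0.75).
  dual value b^T y* = 34.5.
Strong duality: c^T x* = b^T y*. Confirmed.

34.5


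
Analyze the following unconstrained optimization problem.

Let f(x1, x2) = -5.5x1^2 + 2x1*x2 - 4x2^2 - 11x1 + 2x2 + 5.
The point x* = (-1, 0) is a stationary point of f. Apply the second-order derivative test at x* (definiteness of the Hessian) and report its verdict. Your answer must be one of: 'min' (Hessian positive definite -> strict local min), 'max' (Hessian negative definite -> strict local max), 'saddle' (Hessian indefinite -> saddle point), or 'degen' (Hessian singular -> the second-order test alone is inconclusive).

Compute the Hessian H = grad^2 f:
  H = [[-11, 2], [2, -8]]
Verify stationarity: grad f(x*) = H x* + g = (0, 0).
Eigenvalues of H: -12, -7.
Both eigenvalues < 0, so H is negative definite -> x* is a strict local max.

max


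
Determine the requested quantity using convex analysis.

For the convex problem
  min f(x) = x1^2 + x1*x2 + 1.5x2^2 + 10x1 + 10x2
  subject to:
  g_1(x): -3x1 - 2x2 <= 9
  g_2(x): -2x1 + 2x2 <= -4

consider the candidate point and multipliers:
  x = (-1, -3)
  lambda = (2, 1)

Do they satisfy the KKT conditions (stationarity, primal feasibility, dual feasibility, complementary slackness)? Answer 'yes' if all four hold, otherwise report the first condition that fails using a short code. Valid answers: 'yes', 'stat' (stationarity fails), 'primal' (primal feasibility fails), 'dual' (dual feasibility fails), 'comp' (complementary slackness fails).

Gradient of f: grad f(x) = Q x + c = (5, 0)
Constraint values g_i(x) = a_i^T x - b_i:
  g_1((-1, -3)) = 0
  g_2((-1, -3)) = 0
Stationarity residual: grad f(x) + sum_i lambda_i a_i = (-3, -2)
  -> stationarity FAILS
Primal feasibility (all g_i <= 0): OK
Dual feasibility (all lambda_i >= 0): OK
Complementary slackness (lambda_i * g_i(x) = 0 for all i): OK

Verdict: the first failing condition is stationarity -> stat.

stat


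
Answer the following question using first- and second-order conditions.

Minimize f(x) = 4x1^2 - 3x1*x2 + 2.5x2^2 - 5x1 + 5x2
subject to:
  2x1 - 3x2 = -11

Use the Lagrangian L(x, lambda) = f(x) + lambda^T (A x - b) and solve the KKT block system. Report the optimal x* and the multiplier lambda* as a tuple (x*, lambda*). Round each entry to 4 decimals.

Form the Lagrangian:
  L(x, lambda) = (1/2) x^T Q x + c^T x + lambda^T (A x - b)
Stationarity (grad_x L = 0): Q x + c + A^T lambda = 0.
Primal feasibility: A x = b.

This gives the KKT block system:
  [ Q   A^T ] [ x     ]   [-c ]
  [ A    0  ] [ lambda ] = [ b ]

Solving the linear system:
  x*      = (0.0714, 3.7143)
  lambda* = (7.7857)
  f(x*)   = 51.9286

x* = (0.0714, 3.7143), lambda* = (7.7857)


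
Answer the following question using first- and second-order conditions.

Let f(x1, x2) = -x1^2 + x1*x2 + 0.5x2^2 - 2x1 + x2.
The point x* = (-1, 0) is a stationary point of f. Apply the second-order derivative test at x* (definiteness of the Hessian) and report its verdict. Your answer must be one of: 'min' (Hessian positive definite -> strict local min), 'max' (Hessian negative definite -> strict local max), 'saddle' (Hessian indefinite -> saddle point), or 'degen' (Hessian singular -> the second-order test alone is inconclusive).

Compute the Hessian H = grad^2 f:
  H = [[-2, 1], [1, 1]]
Verify stationarity: grad f(x*) = H x* + g = (0, 0).
Eigenvalues of H: -2.3028, 1.3028.
Eigenvalues have mixed signs, so H is indefinite -> x* is a saddle point.

saddle


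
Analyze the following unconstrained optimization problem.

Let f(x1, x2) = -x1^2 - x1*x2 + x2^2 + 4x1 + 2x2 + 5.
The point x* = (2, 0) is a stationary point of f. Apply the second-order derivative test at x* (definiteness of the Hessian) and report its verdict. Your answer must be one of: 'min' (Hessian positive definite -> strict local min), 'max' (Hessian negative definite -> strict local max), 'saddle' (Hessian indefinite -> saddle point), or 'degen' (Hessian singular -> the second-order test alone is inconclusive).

Compute the Hessian H = grad^2 f:
  H = [[-2, -1], [-1, 2]]
Verify stationarity: grad f(x*) = H x* + g = (0, 0).
Eigenvalues of H: -2.2361, 2.2361.
Eigenvalues have mixed signs, so H is indefinite -> x* is a saddle point.

saddle


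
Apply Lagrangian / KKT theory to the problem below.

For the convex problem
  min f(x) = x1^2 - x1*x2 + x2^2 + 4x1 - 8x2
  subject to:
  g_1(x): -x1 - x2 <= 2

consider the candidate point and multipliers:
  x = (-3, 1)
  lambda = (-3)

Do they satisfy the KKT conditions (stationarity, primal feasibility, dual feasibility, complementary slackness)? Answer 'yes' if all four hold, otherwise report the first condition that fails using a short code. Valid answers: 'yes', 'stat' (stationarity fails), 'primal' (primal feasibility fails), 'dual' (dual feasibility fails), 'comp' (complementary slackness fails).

Gradient of f: grad f(x) = Q x + c = (-3, -3)
Constraint values g_i(x) = a_i^T x - b_i:
  g_1((-3, 1)) = 0
Stationarity residual: grad f(x) + sum_i lambda_i a_i = (0, 0)
  -> stationarity OK
Primal feasibility (all g_i <= 0): OK
Dual feasibility (all lambda_i >= 0): FAILS
Complementary slackness (lambda_i * g_i(x) = 0 for all i): OK

Verdict: the first failing condition is dual_feasibility -> dual.

dual


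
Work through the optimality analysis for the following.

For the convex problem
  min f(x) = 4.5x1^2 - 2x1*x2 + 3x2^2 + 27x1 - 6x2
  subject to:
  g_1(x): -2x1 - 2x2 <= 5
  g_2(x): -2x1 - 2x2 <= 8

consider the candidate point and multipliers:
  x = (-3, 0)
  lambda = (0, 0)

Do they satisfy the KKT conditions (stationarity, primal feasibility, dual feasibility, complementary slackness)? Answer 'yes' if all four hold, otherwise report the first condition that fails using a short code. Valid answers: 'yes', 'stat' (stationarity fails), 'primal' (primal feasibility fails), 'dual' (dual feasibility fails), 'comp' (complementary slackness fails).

Gradient of f: grad f(x) = Q x + c = (0, 0)
Constraint values g_i(x) = a_i^T x - b_i:
  g_1((-3, 0)) = 1
  g_2((-3, 0)) = -2
Stationarity residual: grad f(x) + sum_i lambda_i a_i = (0, 0)
  -> stationarity OK
Primal feasibility (all g_i <= 0): FAILS
Dual feasibility (all lambda_i >= 0): OK
Complementary slackness (lambda_i * g_i(x) = 0 for all i): OK

Verdict: the first failing condition is primal_feasibility -> primal.

primal


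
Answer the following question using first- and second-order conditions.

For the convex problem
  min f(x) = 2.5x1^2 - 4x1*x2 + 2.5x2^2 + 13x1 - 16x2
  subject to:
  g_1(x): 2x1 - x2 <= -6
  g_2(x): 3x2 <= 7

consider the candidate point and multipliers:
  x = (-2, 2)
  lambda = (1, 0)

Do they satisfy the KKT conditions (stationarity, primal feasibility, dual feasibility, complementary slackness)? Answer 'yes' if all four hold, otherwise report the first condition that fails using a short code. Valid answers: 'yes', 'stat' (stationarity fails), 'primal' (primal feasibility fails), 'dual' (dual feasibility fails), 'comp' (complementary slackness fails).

Gradient of f: grad f(x) = Q x + c = (-5, 2)
Constraint values g_i(x) = a_i^T x - b_i:
  g_1((-2, 2)) = 0
  g_2((-2, 2)) = -1
Stationarity residual: grad f(x) + sum_i lambda_i a_i = (-3, 1)
  -> stationarity FAILS
Primal feasibility (all g_i <= 0): OK
Dual feasibility (all lambda_i >= 0): OK
Complementary slackness (lambda_i * g_i(x) = 0 for all i): OK

Verdict: the first failing condition is stationarity -> stat.

stat


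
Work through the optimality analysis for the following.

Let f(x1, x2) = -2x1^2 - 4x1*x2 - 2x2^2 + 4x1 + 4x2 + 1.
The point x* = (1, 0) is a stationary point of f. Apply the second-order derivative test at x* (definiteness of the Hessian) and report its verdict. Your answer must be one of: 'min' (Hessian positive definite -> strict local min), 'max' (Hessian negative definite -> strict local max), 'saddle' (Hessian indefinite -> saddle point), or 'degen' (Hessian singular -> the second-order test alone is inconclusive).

Compute the Hessian H = grad^2 f:
  H = [[-4, -4], [-4, -4]]
Verify stationarity: grad f(x*) = H x* + g = (0, 0).
Eigenvalues of H: -8, 0.
H has a zero eigenvalue (singular; negative semidefinite but not definite), so H is neither positive definite, negative definite, nor indefinite. The second-order test alone is inconclusive -> degen.
(Indeed, f is constant along the null direction of H through x*, so x* is not a strict local extremum.)

degen


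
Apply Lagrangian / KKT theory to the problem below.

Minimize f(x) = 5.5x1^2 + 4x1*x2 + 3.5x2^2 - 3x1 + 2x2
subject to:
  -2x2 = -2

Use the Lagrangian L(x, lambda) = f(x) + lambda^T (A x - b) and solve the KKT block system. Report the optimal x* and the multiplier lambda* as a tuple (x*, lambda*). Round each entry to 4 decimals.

Form the Lagrangian:
  L(x, lambda) = (1/2) x^T Q x + c^T x + lambda^T (A x - b)
Stationarity (grad_x L = 0): Q x + c + A^T lambda = 0.
Primal feasibility: A x = b.

This gives the KKT block system:
  [ Q   A^T ] [ x     ]   [-c ]
  [ A    0  ] [ lambda ] = [ b ]

Solving the linear system:
  x*      = (-0.0909, 1)
  lambda* = (4.3182)
  f(x*)   = 5.4545

x* = (-0.0909, 1), lambda* = (4.3182)


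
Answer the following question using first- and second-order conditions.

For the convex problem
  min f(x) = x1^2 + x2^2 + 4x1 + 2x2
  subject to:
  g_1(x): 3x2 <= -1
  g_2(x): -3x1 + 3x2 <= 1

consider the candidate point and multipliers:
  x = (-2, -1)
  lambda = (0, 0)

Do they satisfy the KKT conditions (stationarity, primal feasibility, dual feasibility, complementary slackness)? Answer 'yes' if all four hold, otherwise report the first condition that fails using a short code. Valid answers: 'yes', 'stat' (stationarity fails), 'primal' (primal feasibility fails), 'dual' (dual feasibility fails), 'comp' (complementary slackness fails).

Gradient of f: grad f(x) = Q x + c = (0, 0)
Constraint values g_i(x) = a_i^T x - b_i:
  g_1((-2, -1)) = -2
  g_2((-2, -1)) = 2
Stationarity residual: grad f(x) + sum_i lambda_i a_i = (0, 0)
  -> stationarity OK
Primal feasibility (all g_i <= 0): FAILS
Dual feasibility (all lambda_i >= 0): OK
Complementary slackness (lambda_i * g_i(x) = 0 for all i): OK

Verdict: the first failing condition is primal_feasibility -> primal.

primal


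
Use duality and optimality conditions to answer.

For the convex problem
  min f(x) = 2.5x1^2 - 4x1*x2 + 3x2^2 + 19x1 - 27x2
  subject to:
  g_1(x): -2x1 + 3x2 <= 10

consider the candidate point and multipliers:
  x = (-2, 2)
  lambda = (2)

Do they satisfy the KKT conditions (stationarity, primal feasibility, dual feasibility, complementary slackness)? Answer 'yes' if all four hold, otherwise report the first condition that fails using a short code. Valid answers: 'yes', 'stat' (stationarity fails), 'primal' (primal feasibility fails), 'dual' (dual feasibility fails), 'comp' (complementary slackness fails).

Gradient of f: grad f(x) = Q x + c = (1, -7)
Constraint values g_i(x) = a_i^T x - b_i:
  g_1((-2, 2)) = 0
Stationarity residual: grad f(x) + sum_i lambda_i a_i = (-3, -1)
  -> stationarity FAILS
Primal feasibility (all g_i <= 0): OK
Dual feasibility (all lambda_i >= 0): OK
Complementary slackness (lambda_i * g_i(x) = 0 for all i): OK

Verdict: the first failing condition is stationarity -> stat.

stat


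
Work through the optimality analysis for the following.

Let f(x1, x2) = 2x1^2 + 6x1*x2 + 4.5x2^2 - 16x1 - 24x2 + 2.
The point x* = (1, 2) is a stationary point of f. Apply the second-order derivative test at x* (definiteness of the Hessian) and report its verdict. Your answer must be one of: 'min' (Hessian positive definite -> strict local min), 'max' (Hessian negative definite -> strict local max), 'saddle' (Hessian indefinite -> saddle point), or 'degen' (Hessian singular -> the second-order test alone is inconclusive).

Compute the Hessian H = grad^2 f:
  H = [[4, 6], [6, 9]]
Verify stationarity: grad f(x*) = H x* + g = (0, 0).
Eigenvalues of H: 0, 13.
H has a zero eigenvalue (singular; positive semidefinite but not definite), so H is neither positive definite, negative definite, nor indefinite. The second-order test alone is inconclusive -> degen.
(Indeed, f is constant along the null direction of H through x*, so x* is not a strict local extremum.)

degen


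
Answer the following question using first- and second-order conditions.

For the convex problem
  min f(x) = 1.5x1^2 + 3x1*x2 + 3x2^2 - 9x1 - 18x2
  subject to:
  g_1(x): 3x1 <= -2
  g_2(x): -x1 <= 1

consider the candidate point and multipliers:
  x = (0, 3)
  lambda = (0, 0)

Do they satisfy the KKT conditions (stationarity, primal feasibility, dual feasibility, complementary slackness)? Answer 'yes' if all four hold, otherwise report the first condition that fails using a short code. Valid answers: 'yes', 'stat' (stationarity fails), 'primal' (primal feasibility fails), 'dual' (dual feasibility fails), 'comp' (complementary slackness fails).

Gradient of f: grad f(x) = Q x + c = (0, 0)
Constraint values g_i(x) = a_i^T x - b_i:
  g_1((0, 3)) = 2
  g_2((0, 3)) = -1
Stationarity residual: grad f(x) + sum_i lambda_i a_i = (0, 0)
  -> stationarity OK
Primal feasibility (all g_i <= 0): FAILS
Dual feasibility (all lambda_i >= 0): OK
Complementary slackness (lambda_i * g_i(x) = 0 for all i): OK

Verdict: the first failing condition is primal_feasibility -> primal.

primal


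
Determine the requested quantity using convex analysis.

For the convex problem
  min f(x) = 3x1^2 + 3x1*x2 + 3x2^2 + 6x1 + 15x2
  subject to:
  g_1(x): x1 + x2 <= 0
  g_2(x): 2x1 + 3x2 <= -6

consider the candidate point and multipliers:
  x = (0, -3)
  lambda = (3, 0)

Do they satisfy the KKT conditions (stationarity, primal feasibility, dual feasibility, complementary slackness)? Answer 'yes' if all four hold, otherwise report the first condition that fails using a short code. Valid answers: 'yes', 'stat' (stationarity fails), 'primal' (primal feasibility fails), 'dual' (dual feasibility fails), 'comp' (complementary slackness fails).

Gradient of f: grad f(x) = Q x + c = (-3, -3)
Constraint values g_i(x) = a_i^T x - b_i:
  g_1((0, -3)) = -3
  g_2((0, -3)) = -3
Stationarity residual: grad f(x) + sum_i lambda_i a_i = (0, 0)
  -> stationarity OK
Primal feasibility (all g_i <= 0): OK
Dual feasibility (all lambda_i >= 0): OK
Complementary slackness (lambda_i * g_i(x) = 0 for all i): FAILS

Verdict: the first failing condition is complementary_slackness -> comp.

comp


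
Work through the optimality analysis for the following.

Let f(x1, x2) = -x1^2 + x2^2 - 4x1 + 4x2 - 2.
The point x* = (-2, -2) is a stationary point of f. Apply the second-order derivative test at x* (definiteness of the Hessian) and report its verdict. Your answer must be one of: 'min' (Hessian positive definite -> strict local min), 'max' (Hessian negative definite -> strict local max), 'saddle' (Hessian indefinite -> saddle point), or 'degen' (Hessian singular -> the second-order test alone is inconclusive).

Compute the Hessian H = grad^2 f:
  H = [[-2, 0], [0, 2]]
Verify stationarity: grad f(x*) = H x* + g = (0, 0).
Eigenvalues of H: -2, 2.
Eigenvalues have mixed signs, so H is indefinite -> x* is a saddle point.

saddle


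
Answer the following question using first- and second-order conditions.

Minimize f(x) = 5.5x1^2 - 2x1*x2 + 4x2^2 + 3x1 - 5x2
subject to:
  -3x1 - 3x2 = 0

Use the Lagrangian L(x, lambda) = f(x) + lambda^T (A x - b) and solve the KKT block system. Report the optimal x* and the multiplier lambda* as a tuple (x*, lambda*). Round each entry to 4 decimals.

Form the Lagrangian:
  L(x, lambda) = (1/2) x^T Q x + c^T x + lambda^T (A x - b)
Stationarity (grad_x L = 0): Q x + c + A^T lambda = 0.
Primal feasibility: A x = b.

This gives the KKT block system:
  [ Q   A^T ] [ x     ]   [-c ]
  [ A    0  ] [ lambda ] = [ b ]

Solving the linear system:
  x*      = (-0.3478, 0.3478)
  lambda* = (-0.5072)
  f(x*)   = -1.3913

x* = (-0.3478, 0.3478), lambda* = (-0.5072)


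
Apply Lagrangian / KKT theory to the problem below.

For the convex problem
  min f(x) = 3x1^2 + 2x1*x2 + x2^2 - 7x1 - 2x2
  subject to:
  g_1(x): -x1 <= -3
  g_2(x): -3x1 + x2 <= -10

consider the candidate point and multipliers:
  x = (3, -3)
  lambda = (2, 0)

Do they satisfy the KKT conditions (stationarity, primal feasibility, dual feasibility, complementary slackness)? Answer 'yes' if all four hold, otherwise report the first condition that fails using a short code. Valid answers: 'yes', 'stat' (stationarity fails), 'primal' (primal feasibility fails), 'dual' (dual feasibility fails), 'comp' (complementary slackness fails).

Gradient of f: grad f(x) = Q x + c = (5, -2)
Constraint values g_i(x) = a_i^T x - b_i:
  g_1((3, -3)) = 0
  g_2((3, -3)) = -2
Stationarity residual: grad f(x) + sum_i lambda_i a_i = (3, -2)
  -> stationarity FAILS
Primal feasibility (all g_i <= 0): OK
Dual feasibility (all lambda_i >= 0): OK
Complementary slackness (lambda_i * g_i(x) = 0 for all i): OK

Verdict: the first failing condition is stationarity -> stat.

stat


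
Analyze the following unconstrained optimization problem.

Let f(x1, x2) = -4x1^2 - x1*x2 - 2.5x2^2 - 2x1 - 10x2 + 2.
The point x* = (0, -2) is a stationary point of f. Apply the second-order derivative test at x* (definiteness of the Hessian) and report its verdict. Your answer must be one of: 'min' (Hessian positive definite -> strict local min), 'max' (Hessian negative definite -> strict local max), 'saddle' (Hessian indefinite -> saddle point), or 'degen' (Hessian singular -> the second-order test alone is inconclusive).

Compute the Hessian H = grad^2 f:
  H = [[-8, -1], [-1, -5]]
Verify stationarity: grad f(x*) = H x* + g = (0, 0).
Eigenvalues of H: -8.3028, -4.6972.
Both eigenvalues < 0, so H is negative definite -> x* is a strict local max.

max


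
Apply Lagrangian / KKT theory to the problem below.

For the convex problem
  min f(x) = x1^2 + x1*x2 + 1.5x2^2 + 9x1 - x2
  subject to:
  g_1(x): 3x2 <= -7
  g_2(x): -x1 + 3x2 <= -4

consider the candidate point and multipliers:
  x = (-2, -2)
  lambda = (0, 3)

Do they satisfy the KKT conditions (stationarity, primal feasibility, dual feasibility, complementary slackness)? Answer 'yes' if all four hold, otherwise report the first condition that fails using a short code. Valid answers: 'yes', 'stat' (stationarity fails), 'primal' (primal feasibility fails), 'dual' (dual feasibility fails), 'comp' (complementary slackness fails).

Gradient of f: grad f(x) = Q x + c = (3, -9)
Constraint values g_i(x) = a_i^T x - b_i:
  g_1((-2, -2)) = 1
  g_2((-2, -2)) = 0
Stationarity residual: grad f(x) + sum_i lambda_i a_i = (0, 0)
  -> stationarity OK
Primal feasibility (all g_i <= 0): FAILS
Dual feasibility (all lambda_i >= 0): OK
Complementary slackness (lambda_i * g_i(x) = 0 for all i): OK

Verdict: the first failing condition is primal_feasibility -> primal.

primal


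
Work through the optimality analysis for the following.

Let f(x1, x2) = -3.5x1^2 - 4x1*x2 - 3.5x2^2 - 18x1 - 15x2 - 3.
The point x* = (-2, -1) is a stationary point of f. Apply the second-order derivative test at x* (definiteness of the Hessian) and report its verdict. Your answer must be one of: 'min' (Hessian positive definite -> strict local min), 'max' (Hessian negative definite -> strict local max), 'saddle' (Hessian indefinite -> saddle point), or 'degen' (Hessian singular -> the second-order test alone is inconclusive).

Compute the Hessian H = grad^2 f:
  H = [[-7, -4], [-4, -7]]
Verify stationarity: grad f(x*) = H x* + g = (0, 0).
Eigenvalues of H: -11, -3.
Both eigenvalues < 0, so H is negative definite -> x* is a strict local max.

max


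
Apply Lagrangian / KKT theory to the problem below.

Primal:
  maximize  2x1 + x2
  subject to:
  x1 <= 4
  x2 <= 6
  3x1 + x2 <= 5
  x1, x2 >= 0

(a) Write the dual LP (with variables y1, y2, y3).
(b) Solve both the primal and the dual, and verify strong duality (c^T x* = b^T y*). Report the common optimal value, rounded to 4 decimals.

The standard primal-dual pair for 'max c^T x s.t. A x <= b, x >= 0' is:
  Dual:  min b^T y  s.t.  A^T y >= c,  y >= 0.

So the dual LP is:
  minimize  4y1 + 6y2 + 5y3
  subject to:
    y1 + 3y3 >= 2
    y2 + y3 >= 1
    y1, y2, y3 >= 0

Solving the primal: x* = (0, 5).
  primal value c^T x* = 5.
Solving the dual: y* = (0, 0, 1).
  dual value b^T y* = 5.
Strong duality: c^T x* = b^T y*. Confirmed.

5


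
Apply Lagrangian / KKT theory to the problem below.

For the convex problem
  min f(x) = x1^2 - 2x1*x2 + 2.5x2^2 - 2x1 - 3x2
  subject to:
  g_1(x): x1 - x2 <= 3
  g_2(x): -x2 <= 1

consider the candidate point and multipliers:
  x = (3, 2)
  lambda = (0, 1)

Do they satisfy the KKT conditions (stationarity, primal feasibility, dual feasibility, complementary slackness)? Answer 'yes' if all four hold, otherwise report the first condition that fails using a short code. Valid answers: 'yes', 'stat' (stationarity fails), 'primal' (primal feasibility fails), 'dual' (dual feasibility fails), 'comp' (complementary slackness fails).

Gradient of f: grad f(x) = Q x + c = (0, 1)
Constraint values g_i(x) = a_i^T x - b_i:
  g_1((3, 2)) = -2
  g_2((3, 2)) = -3
Stationarity residual: grad f(x) + sum_i lambda_i a_i = (0, 0)
  -> stationarity OK
Primal feasibility (all g_i <= 0): OK
Dual feasibility (all lambda_i >= 0): OK
Complementary slackness (lambda_i * g_i(x) = 0 for all i): FAILS

Verdict: the first failing condition is complementary_slackness -> comp.

comp


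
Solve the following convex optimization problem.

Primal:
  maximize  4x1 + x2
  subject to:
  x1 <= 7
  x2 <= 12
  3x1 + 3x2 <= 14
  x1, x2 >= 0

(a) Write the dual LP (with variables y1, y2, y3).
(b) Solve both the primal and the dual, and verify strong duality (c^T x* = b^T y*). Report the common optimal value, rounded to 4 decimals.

The standard primal-dual pair for 'max c^T x s.t. A x <= b, x >= 0' is:
  Dual:  min b^T y  s.t.  A^T y >= c,  y >= 0.

So the dual LP is:
  minimize  7y1 + 12y2 + 14y3
  subject to:
    y1 + 3y3 >= 4
    y2 + 3y3 >= 1
    y1, y2, y3 >= 0

Solving the primal: x* = (4.6667, 0).
  primal value c^T x* = 18.6667.
Solving the dual: y* = (0, 0, 1.3333).
  dual value b^T y* = 18.6667.
Strong duality: c^T x* = b^T y*. Confirmed.

18.6667


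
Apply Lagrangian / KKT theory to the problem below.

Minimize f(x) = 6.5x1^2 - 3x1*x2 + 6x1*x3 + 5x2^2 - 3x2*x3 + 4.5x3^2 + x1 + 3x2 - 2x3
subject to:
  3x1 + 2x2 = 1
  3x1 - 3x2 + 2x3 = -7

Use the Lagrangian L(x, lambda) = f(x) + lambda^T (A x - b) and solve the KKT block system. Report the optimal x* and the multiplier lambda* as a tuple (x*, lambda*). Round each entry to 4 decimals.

Form the Lagrangian:
  L(x, lambda) = (1/2) x^T Q x + c^T x + lambda^T (A x - b)
Stationarity (grad_x L = 0): Q x + c + A^T lambda = 0.
Primal feasibility: A x = b.

This gives the KKT block system:
  [ Q   A^T ] [ x     ]   [-c ]
  [ A    0  ] [ lambda ] = [ b ]

Solving the linear system:
  x*      = (-0.6994, 1.5491, -0.1273)
  lambda* = (-1.4936, 5.9946)
  f(x*)   = 23.829

x* = (-0.6994, 1.5491, -0.1273), lambda* = (-1.4936, 5.9946)


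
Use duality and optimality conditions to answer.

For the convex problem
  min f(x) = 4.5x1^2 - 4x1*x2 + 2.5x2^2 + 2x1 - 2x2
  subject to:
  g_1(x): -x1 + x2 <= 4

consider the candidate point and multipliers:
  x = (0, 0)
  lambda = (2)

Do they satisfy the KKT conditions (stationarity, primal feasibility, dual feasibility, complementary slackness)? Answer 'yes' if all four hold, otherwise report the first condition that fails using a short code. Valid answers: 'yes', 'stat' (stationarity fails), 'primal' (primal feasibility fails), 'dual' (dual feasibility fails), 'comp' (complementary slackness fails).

Gradient of f: grad f(x) = Q x + c = (2, -2)
Constraint values g_i(x) = a_i^T x - b_i:
  g_1((0, 0)) = -4
Stationarity residual: grad f(x) + sum_i lambda_i a_i = (0, 0)
  -> stationarity OK
Primal feasibility (all g_i <= 0): OK
Dual feasibility (all lambda_i >= 0): OK
Complementary slackness (lambda_i * g_i(x) = 0 for all i): FAILS

Verdict: the first failing condition is complementary_slackness -> comp.

comp


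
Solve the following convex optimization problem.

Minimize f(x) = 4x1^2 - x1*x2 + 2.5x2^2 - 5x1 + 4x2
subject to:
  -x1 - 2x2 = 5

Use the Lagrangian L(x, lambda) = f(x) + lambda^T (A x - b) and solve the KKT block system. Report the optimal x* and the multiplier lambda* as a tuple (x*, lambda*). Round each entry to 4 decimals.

Form the Lagrangian:
  L(x, lambda) = (1/2) x^T Q x + c^T x + lambda^T (A x - b)
Stationarity (grad_x L = 0): Q x + c + A^T lambda = 0.
Primal feasibility: A x = b.

This gives the KKT block system:
  [ Q   A^T ] [ x     ]   [-c ]
  [ A    0  ] [ lambda ] = [ b ]

Solving the linear system:
  x*      = (-0.1707, -2.4146)
  lambda* = (-3.9512)
  f(x*)   = 5.4756

x* = (-0.1707, -2.4146), lambda* = (-3.9512)


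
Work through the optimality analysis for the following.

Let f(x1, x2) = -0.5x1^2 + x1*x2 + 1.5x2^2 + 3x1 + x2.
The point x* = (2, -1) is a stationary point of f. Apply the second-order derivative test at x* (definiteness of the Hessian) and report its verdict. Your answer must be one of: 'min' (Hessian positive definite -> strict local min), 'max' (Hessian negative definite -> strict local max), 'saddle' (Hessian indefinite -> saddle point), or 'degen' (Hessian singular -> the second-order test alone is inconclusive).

Compute the Hessian H = grad^2 f:
  H = [[-1, 1], [1, 3]]
Verify stationarity: grad f(x*) = H x* + g = (0, 0).
Eigenvalues of H: -1.2361, 3.2361.
Eigenvalues have mixed signs, so H is indefinite -> x* is a saddle point.

saddle


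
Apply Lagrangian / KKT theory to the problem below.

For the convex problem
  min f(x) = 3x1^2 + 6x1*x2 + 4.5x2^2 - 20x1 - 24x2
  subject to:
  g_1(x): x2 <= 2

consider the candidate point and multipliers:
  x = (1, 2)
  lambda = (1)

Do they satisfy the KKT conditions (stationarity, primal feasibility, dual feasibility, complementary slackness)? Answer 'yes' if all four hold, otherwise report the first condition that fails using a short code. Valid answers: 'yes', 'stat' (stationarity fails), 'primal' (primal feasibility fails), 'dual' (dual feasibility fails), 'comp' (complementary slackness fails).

Gradient of f: grad f(x) = Q x + c = (-2, 0)
Constraint values g_i(x) = a_i^T x - b_i:
  g_1((1, 2)) = 0
Stationarity residual: grad f(x) + sum_i lambda_i a_i = (-2, 1)
  -> stationarity FAILS
Primal feasibility (all g_i <= 0): OK
Dual feasibility (all lambda_i >= 0): OK
Complementary slackness (lambda_i * g_i(x) = 0 for all i): OK

Verdict: the first failing condition is stationarity -> stat.

stat


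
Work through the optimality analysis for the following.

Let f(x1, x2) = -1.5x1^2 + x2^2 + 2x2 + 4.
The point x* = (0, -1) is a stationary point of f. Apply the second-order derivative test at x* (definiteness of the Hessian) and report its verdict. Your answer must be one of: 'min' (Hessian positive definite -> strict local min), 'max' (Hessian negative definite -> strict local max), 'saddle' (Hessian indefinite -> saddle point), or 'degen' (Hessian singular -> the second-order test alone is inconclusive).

Compute the Hessian H = grad^2 f:
  H = [[-3, 0], [0, 2]]
Verify stationarity: grad f(x*) = H x* + g = (0, 0).
Eigenvalues of H: -3, 2.
Eigenvalues have mixed signs, so H is indefinite -> x* is a saddle point.

saddle


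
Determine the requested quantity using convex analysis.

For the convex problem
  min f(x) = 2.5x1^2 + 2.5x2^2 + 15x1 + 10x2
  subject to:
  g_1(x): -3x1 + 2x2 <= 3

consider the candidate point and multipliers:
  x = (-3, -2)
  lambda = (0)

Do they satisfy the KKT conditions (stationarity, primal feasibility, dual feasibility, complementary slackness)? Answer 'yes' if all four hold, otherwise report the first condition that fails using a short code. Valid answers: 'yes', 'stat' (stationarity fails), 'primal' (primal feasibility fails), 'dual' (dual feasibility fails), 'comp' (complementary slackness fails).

Gradient of f: grad f(x) = Q x + c = (0, 0)
Constraint values g_i(x) = a_i^T x - b_i:
  g_1((-3, -2)) = 2
Stationarity residual: grad f(x) + sum_i lambda_i a_i = (0, 0)
  -> stationarity OK
Primal feasibility (all g_i <= 0): FAILS
Dual feasibility (all lambda_i >= 0): OK
Complementary slackness (lambda_i * g_i(x) = 0 for all i): OK

Verdict: the first failing condition is primal_feasibility -> primal.

primal


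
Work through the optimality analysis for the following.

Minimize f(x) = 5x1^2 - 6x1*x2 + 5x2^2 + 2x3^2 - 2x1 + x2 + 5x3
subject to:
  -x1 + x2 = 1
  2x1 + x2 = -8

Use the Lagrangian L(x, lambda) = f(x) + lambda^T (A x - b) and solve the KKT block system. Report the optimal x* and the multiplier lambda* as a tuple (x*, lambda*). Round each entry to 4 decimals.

Form the Lagrangian:
  L(x, lambda) = (1/2) x^T Q x + c^T x + lambda^T (A x - b)
Stationarity (grad_x L = 0): Q x + c + A^T lambda = 0.
Primal feasibility: A x = b.

This gives the KKT block system:
  [ Q   A^T ] [ x     ]   [-c ]
  [ A    0  ] [ lambda ] = [ b ]

Solving the linear system:
  x*      = (-3, -2, -1.25)
  lambda* = (-6, 7)
  f(x*)   = 29.875

x* = (-3, -2, -1.25), lambda* = (-6, 7)


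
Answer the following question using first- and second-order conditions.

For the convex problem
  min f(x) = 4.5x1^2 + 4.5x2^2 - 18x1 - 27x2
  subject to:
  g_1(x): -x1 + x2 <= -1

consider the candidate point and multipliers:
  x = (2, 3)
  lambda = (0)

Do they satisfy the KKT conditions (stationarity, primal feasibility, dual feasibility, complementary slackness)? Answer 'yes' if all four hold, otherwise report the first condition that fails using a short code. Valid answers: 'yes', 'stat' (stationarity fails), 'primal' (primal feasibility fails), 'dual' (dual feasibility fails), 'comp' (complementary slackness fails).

Gradient of f: grad f(x) = Q x + c = (0, 0)
Constraint values g_i(x) = a_i^T x - b_i:
  g_1((2, 3)) = 2
Stationarity residual: grad f(x) + sum_i lambda_i a_i = (0, 0)
  -> stationarity OK
Primal feasibility (all g_i <= 0): FAILS
Dual feasibility (all lambda_i >= 0): OK
Complementary slackness (lambda_i * g_i(x) = 0 for all i): OK

Verdict: the first failing condition is primal_feasibility -> primal.

primal


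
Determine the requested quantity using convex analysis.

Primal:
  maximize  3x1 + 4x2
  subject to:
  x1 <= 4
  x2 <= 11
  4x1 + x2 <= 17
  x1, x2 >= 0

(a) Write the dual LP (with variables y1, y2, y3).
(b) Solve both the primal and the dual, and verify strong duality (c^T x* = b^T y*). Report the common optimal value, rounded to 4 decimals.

The standard primal-dual pair for 'max c^T x s.t. A x <= b, x >= 0' is:
  Dual:  min b^T y  s.t.  A^T y >= c,  y >= 0.

So the dual LP is:
  minimize  4y1 + 11y2 + 17y3
  subject to:
    y1 + 4y3 >= 3
    y2 + y3 >= 4
    y1, y2, y3 >= 0

Solving the primal: x* = (1.5, 11).
  primal value c^T x* = 48.5.
Solving the dual: y* = (0, 3.25, 0.75).
  dual value b^T y* = 48.5.
Strong duality: c^T x* = b^T y*. Confirmed.

48.5


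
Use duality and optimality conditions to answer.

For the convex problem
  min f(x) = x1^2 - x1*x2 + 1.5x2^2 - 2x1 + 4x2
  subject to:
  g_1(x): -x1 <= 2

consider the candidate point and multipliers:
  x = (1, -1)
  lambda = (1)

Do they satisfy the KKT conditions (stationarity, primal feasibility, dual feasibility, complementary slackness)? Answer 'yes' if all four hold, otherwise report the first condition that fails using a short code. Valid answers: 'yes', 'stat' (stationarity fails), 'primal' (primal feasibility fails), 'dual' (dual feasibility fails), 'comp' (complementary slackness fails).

Gradient of f: grad f(x) = Q x + c = (1, 0)
Constraint values g_i(x) = a_i^T x - b_i:
  g_1((1, -1)) = -3
Stationarity residual: grad f(x) + sum_i lambda_i a_i = (0, 0)
  -> stationarity OK
Primal feasibility (all g_i <= 0): OK
Dual feasibility (all lambda_i >= 0): OK
Complementary slackness (lambda_i * g_i(x) = 0 for all i): FAILS

Verdict: the first failing condition is complementary_slackness -> comp.

comp


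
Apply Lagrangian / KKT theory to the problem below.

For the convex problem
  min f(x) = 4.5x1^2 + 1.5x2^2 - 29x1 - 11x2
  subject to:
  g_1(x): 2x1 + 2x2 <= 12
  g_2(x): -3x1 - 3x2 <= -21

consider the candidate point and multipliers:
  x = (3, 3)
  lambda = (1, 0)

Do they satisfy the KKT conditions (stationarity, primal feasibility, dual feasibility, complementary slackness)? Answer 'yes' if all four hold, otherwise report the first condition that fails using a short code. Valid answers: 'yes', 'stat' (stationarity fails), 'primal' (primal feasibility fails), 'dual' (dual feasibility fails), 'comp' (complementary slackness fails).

Gradient of f: grad f(x) = Q x + c = (-2, -2)
Constraint values g_i(x) = a_i^T x - b_i:
  g_1((3, 3)) = 0
  g_2((3, 3)) = 3
Stationarity residual: grad f(x) + sum_i lambda_i a_i = (0, 0)
  -> stationarity OK
Primal feasibility (all g_i <= 0): FAILS
Dual feasibility (all lambda_i >= 0): OK
Complementary slackness (lambda_i * g_i(x) = 0 for all i): OK

Verdict: the first failing condition is primal_feasibility -> primal.

primal


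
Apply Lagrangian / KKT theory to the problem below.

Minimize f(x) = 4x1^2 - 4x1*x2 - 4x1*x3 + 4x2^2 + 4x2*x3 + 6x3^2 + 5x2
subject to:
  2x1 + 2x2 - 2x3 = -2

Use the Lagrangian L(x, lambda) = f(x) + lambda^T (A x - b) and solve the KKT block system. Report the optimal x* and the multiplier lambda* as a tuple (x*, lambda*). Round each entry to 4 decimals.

Form the Lagrangian:
  L(x, lambda) = (1/2) x^T Q x + c^T x + lambda^T (A x - b)
Stationarity (grad_x L = 0): Q x + c + A^T lambda = 0.
Primal feasibility: A x = b.

This gives the KKT block system:
  [ Q   A^T ] [ x     ]   [-c ]
  [ A    0  ] [ lambda ] = [ b ]

Solving the linear system:
  x*      = (-0.2059, -0.6912, 0.1029)
  lambda* = (-0.3529)
  f(x*)   = -2.0809

x* = (-0.2059, -0.6912, 0.1029), lambda* = (-0.3529)


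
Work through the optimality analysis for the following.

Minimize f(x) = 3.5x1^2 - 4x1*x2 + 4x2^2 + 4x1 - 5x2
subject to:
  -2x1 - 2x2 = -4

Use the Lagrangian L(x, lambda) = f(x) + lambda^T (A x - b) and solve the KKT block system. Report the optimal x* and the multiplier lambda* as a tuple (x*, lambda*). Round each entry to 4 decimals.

Form the Lagrangian:
  L(x, lambda) = (1/2) x^T Q x + c^T x + lambda^T (A x - b)
Stationarity (grad_x L = 0): Q x + c + A^T lambda = 0.
Primal feasibility: A x = b.

This gives the KKT block system:
  [ Q   A^T ] [ x     ]   [-c ]
  [ A    0  ] [ lambda ] = [ b ]

Solving the linear system:
  x*      = (0.6522, 1.3478)
  lambda* = (1.587)
  f(x*)   = 1.1087

x* = (0.6522, 1.3478), lambda* = (1.587)


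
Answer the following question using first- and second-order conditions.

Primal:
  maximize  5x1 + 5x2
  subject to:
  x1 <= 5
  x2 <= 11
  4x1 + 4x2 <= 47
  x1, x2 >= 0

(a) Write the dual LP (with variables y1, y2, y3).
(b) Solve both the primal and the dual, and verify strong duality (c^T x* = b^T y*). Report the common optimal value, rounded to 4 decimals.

The standard primal-dual pair for 'max c^T x s.t. A x <= b, x >= 0' is:
  Dual:  min b^T y  s.t.  A^T y >= c,  y >= 0.

So the dual LP is:
  minimize  5y1 + 11y2 + 47y3
  subject to:
    y1 + 4y3 >= 5
    y2 + 4y3 >= 5
    y1, y2, y3 >= 0

Solving the primal: x* = (0.75, 11).
  primal value c^T x* = 58.75.
Solving the dual: y* = (0, 0, 1.25).
  dual value b^T y* = 58.75.
Strong duality: c^T x* = b^T y*. Confirmed.

58.75


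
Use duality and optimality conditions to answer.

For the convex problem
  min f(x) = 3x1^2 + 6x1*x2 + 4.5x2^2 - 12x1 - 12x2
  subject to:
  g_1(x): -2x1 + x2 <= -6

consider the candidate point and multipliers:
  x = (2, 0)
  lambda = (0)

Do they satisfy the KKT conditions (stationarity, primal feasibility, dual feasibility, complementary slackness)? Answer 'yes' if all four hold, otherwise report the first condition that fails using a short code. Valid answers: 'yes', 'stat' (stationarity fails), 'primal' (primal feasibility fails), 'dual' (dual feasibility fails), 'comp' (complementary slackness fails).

Gradient of f: grad f(x) = Q x + c = (0, 0)
Constraint values g_i(x) = a_i^T x - b_i:
  g_1((2, 0)) = 2
Stationarity residual: grad f(x) + sum_i lambda_i a_i = (0, 0)
  -> stationarity OK
Primal feasibility (all g_i <= 0): FAILS
Dual feasibility (all lambda_i >= 0): OK
Complementary slackness (lambda_i * g_i(x) = 0 for all i): OK

Verdict: the first failing condition is primal_feasibility -> primal.

primal


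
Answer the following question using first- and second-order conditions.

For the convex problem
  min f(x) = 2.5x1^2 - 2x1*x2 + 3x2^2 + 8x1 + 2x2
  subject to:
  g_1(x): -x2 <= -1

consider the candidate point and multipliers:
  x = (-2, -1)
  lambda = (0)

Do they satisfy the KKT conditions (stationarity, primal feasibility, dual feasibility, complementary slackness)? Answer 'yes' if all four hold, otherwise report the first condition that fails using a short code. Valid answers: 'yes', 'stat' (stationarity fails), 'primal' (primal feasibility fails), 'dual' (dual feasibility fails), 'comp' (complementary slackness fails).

Gradient of f: grad f(x) = Q x + c = (0, 0)
Constraint values g_i(x) = a_i^T x - b_i:
  g_1((-2, -1)) = 2
Stationarity residual: grad f(x) + sum_i lambda_i a_i = (0, 0)
  -> stationarity OK
Primal feasibility (all g_i <= 0): FAILS
Dual feasibility (all lambda_i >= 0): OK
Complementary slackness (lambda_i * g_i(x) = 0 for all i): OK

Verdict: the first failing condition is primal_feasibility -> primal.

primal


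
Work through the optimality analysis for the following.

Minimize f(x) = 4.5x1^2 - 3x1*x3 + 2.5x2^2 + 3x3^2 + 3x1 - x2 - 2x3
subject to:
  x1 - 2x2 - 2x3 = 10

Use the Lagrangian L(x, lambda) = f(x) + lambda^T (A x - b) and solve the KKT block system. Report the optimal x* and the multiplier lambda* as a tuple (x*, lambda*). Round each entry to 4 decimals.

Form the Lagrangian:
  L(x, lambda) = (1/2) x^T Q x + c^T x + lambda^T (A x - b)
Stationarity (grad_x L = 0): Q x + c + A^T lambda = 0.
Primal feasibility: A x = b.

This gives the KKT block system:
  [ Q   A^T ] [ x     ]   [-c ]
  [ A    0  ] [ lambda ] = [ b ]

Solving the linear system:
  x*      = (-0.2667, -2.8182, -2.3152)
  lambda* = (-7.5455)
  f(x*)   = 41.0515

x* = (-0.2667, -2.8182, -2.3152), lambda* = (-7.5455)


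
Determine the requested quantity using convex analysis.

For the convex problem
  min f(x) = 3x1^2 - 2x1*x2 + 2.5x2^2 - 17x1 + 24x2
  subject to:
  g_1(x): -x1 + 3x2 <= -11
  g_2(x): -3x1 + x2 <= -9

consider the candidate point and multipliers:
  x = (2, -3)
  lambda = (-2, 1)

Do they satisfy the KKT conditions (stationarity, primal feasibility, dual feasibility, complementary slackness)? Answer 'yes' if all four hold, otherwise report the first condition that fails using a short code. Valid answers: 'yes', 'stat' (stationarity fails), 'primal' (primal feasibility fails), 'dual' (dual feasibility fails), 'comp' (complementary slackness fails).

Gradient of f: grad f(x) = Q x + c = (1, 5)
Constraint values g_i(x) = a_i^T x - b_i:
  g_1((2, -3)) = 0
  g_2((2, -3)) = 0
Stationarity residual: grad f(x) + sum_i lambda_i a_i = (0, 0)
  -> stationarity OK
Primal feasibility (all g_i <= 0): OK
Dual feasibility (all lambda_i >= 0): FAILS
Complementary slackness (lambda_i * g_i(x) = 0 for all i): OK

Verdict: the first failing condition is dual_feasibility -> dual.

dual


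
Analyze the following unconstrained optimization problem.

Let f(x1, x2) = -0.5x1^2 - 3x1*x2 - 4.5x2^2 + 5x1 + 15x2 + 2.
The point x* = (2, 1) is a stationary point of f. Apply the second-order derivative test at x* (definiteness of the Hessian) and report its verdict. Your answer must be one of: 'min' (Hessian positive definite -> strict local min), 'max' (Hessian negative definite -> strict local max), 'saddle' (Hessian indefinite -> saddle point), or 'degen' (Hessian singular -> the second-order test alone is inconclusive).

Compute the Hessian H = grad^2 f:
  H = [[-1, -3], [-3, -9]]
Verify stationarity: grad f(x*) = H x* + g = (0, 0).
Eigenvalues of H: -10, 0.
H has a zero eigenvalue (singular; negative semidefinite but not definite), so H is neither positive definite, negative definite, nor indefinite. The second-order test alone is inconclusive -> degen.
(Indeed, f is constant along the null direction of H through x*, so x* is not a strict local extremum.)

degen
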